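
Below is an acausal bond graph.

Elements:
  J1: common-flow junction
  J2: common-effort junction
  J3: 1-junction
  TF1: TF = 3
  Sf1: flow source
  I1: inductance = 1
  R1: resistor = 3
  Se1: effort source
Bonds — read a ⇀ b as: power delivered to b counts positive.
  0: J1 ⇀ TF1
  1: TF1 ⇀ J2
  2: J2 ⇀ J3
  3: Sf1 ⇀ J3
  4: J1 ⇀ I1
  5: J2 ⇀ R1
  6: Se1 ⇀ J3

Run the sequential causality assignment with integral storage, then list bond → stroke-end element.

#3 stroke→Sf1  (Sf1 (Sf) sets flow on bond)
#6 stroke→J3  (source Se1 imposes e)
#2 stroke→J3  (1-jn J3 has f-setter on 3)
#4 stroke→I1  (I1 integral (f out))
#0 stroke→J1  (1-jn J1 has f-setter on 4)
#1 stroke→TF1  (through TF1, causality passes straight; one stroke at TF1)
#5 stroke→J2  (J2: last free bond brings effort in)

β0 |J1
β1 |TF1
β2 |J3
β3 |Sf1
β4 |I1
β5 |J2
β6 |J3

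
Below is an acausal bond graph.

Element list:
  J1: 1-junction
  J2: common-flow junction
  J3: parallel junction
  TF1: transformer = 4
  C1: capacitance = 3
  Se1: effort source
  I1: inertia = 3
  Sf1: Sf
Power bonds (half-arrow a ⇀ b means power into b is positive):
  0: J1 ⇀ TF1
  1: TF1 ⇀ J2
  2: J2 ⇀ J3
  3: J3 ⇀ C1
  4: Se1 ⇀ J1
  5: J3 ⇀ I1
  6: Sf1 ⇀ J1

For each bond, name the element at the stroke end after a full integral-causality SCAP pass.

#4 →J1  (Se1 fixes effort; stroke away)
#6 →Sf1  (Sf1 (Sf) sets flow on bond)
#0 →J1  (J1 flow already set via bond 6)
#1 →TF1  (TF TF1: opposite of bond 0)
#2 →J2  (1-jn J2 has f-setter on 1)
#3 →J3  (C1 outputs effort q/C1)
#5 →I1  (0-jn J3 has e-setter on 3)

#0 stroke→J1
#1 stroke→TF1
#2 stroke→J2
#3 stroke→J3
#4 stroke→J1
#5 stroke→I1
#6 stroke→Sf1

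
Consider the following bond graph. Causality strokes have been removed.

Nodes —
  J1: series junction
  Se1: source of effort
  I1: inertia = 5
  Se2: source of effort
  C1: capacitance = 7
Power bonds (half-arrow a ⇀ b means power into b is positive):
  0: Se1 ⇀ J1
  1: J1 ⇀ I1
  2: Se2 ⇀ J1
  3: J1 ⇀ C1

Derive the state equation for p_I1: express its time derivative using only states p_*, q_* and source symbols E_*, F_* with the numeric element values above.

bond 0 stroke at J1  (source Se1 imposes e)
bond 2 stroke at J1  (Se2: effort source, stroke at far end)
bond 1 stroke at I1  (I1 outputs flow p/I1)
bond 3 stroke at J1  (common-f at J1 fixed by 1)

dp_I1/dt = E_Se1 + E_Se2 - q_C1/7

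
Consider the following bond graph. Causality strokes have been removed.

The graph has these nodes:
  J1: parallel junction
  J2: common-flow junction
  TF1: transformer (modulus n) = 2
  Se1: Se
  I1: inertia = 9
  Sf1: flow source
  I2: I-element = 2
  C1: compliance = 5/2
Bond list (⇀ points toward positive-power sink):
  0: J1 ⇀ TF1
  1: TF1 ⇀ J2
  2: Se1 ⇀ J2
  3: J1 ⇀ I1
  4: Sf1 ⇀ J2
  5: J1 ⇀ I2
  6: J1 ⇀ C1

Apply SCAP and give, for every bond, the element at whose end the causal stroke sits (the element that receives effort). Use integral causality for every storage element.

bond 0 →TF1
bond 1 →J2
bond 2 →J2
bond 3 →I1
bond 4 →Sf1
bond 5 →I2
bond 6 →J1

bond 2 stroke at J2  (Se1 fixes effort; stroke away)
bond 4 stroke at Sf1  (Sf1: flow source, stroke at near end)
bond 1 stroke at J2  (J2: bond 4 brought flow, rest push out)
bond 0 stroke at TF1  (TF1: transformer flips bond 1)
bond 3 stroke at I1  (prefer integral on I1)
bond 5 stroke at I2  (I2 outputs flow p/I2)
bond 6 stroke at J1  (only one effort-in slot at J1)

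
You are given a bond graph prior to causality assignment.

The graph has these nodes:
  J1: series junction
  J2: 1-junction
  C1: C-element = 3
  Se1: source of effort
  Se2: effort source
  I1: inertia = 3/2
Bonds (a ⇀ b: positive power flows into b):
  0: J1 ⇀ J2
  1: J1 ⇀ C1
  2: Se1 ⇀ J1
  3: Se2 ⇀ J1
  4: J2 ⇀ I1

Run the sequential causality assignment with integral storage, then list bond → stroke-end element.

bond 0 |J2
bond 1 |J1
bond 2 |J1
bond 3 |J1
bond 4 |I1

β2 stroke→J1  (source Se1 imposes e)
β3 stroke→J1  (Se2: effort source, stroke at far end)
β1 stroke→J1  (C1: C, integral causality)
β0 stroke→J2  (only one flow-in slot at J1)
β4 stroke→I1  (closing 1-jn rule on J2)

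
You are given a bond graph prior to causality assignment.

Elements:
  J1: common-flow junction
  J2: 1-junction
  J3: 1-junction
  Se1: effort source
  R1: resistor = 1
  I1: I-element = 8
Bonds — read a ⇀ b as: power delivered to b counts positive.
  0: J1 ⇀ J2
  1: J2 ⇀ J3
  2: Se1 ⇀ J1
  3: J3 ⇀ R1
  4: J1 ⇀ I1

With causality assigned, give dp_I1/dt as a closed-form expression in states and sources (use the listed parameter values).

dp_I1/dt = E_Se1 - p_I1/8

bond 2 →J1  (source Se1 imposes e)
bond 4 →I1  (I1 integral (f out))
bond 0 →J1  (1-jn J1 has f-setter on 4)
bond 1 →J2  (J2 flow already set via bond 0)
bond 3 →J3  (J3: bond 1 brought flow, rest push out)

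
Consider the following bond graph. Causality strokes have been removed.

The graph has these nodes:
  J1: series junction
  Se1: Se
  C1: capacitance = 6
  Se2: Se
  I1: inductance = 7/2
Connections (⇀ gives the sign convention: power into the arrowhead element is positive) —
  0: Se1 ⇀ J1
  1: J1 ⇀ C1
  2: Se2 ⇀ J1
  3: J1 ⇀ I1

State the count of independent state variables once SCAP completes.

2  (C1, I1 all integral)

b0 stroke at J1  (source Se1 imposes e)
b2 stroke at J1  (Se2 fixes effort; stroke away)
b1 stroke at J1  (C1 integral (e out))
b3 stroke at I1  (closing 1-jn rule on J1)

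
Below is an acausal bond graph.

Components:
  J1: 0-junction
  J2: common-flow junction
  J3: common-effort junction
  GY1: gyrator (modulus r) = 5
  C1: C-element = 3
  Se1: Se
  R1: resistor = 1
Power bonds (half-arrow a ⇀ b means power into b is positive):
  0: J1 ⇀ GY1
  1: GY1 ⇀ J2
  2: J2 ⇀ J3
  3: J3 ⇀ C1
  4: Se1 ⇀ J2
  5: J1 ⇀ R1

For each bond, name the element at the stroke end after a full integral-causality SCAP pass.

bond 4 stroke→J2  (Se1: effort source, stroke at far end)
bond 3 stroke→J3  (prefer integral on C1)
bond 2 stroke→J2  (0-jn J3 has e-setter on 3)
bond 1 stroke→GY1  (closing 1-jn rule on J2)
bond 0 stroke→GY1  (through GY1, causality inverts; strokes same side of GY1)
bond 5 stroke→J1  (only one effort-in slot at J1)

bond 0 stroke→GY1
bond 1 stroke→GY1
bond 2 stroke→J2
bond 3 stroke→J3
bond 4 stroke→J2
bond 5 stroke→J1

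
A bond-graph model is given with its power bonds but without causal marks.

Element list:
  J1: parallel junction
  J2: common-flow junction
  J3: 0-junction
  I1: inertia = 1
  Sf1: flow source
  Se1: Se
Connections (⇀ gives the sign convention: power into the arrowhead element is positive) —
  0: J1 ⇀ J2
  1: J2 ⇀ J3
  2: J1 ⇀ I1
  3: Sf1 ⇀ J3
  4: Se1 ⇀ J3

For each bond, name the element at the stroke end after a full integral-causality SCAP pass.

b0 stroke→J1
b1 stroke→J2
b2 stroke→I1
b3 stroke→Sf1
b4 stroke→J3

#3 stroke at Sf1  (Sf1: flow source, stroke at near end)
#4 stroke at J3  (Se1: effort source, stroke at far end)
#1 stroke at J2  (0-jn J3 has e-setter on 4)
#0 stroke at J1  (J2: last free bond brings flow in)
#2 stroke at I1  (0-jn J1 has e-setter on 0)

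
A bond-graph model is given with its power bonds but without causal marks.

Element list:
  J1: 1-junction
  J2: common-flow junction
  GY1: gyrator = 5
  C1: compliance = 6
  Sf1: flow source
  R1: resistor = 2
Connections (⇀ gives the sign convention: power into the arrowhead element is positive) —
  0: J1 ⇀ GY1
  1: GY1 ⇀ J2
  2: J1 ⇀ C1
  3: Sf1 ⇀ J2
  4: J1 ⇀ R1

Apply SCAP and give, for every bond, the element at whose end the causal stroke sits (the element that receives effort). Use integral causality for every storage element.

bond 0 stroke at J1
bond 1 stroke at J2
bond 2 stroke at J1
bond 3 stroke at Sf1
bond 4 stroke at R1

β3 |Sf1  (Sf1 fixes flow; stroke at Sf1)
β1 |J2  (common-f at J2 fixed by 3)
β0 |J1  (GY GY1: same side as bond 1)
β2 |J1  (C1: C, integral causality)
β4 |R1  (J1 needs exactly one f-in)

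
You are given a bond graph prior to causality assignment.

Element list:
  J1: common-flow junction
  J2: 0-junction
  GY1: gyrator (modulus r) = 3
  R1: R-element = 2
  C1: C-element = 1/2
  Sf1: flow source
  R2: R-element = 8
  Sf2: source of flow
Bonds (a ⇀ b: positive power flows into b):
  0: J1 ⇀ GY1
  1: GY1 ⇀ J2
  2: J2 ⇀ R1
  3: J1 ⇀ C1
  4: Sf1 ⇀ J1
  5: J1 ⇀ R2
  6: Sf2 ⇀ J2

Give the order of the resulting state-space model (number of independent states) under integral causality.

1  (C1 all integral)

b4 |Sf1  (Sf1 (Sf) sets flow on bond)
b6 |Sf2  (source Sf2 imposes f)
b0 |J1  (J1 flow already set via bond 4)
b3 |J1  (J1 flow already set via bond 4)
b5 |J1  (common-f at J1 fixed by 4)
b1 |J2  (GY1 both-in/both-out from 0)
b2 |R1  (0-jn J2 has e-setter on 1)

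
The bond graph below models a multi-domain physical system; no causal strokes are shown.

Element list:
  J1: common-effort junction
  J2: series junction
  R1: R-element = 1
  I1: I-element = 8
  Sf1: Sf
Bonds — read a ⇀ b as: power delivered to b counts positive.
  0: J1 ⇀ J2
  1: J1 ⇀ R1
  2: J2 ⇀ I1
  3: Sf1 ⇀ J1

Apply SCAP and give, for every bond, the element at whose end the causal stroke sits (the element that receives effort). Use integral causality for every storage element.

bond 0 stroke at J2
bond 1 stroke at J1
bond 2 stroke at I1
bond 3 stroke at Sf1

b3 |Sf1  (Sf1 (Sf) sets flow on bond)
b2 |I1  (prefer integral on I1)
b0 |J2  (1-jn J2 has f-setter on 2)
b1 |J1  (J1 needs exactly one e-in)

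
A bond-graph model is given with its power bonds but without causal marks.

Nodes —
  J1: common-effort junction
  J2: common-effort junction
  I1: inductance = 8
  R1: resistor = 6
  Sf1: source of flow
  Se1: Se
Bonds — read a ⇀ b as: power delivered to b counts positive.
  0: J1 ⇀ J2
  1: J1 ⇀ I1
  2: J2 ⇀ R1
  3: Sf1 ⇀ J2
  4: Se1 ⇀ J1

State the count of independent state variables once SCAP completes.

b3 →Sf1  (source Sf1 imposes f)
b4 →J1  (Se1 (Se) sets effort on bond)
b0 →J2  (J1 effort already set via bond 4)
b1 →I1  (J1: bond 4 brought effort, rest push out)
b2 →R1  (common-e at J2 fixed by 0)

1  (I1 all integral)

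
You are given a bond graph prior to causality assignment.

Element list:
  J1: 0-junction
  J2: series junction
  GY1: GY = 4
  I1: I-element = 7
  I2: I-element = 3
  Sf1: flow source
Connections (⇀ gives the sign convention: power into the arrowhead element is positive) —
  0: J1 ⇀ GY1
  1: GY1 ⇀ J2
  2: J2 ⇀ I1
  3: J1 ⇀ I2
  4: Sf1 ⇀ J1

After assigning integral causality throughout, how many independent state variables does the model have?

2  (I1, I2 all integral)

β4 |Sf1  (Sf1 (Sf) sets flow on bond)
β2 |I1  (I1 integral (f out))
β1 |J2  (J2 flow already set via bond 2)
β0 |J1  (GY GY1: same side as bond 1)
β3 |I2  (J1 effort already set via bond 0)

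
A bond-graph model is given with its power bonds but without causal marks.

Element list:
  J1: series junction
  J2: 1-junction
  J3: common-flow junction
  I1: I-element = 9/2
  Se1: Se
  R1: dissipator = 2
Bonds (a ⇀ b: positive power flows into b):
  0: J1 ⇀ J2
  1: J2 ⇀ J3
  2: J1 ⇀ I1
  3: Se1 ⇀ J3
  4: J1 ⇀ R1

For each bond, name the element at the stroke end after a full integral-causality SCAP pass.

#3 stroke→J3  (Se1 (Se) sets effort on bond)
#1 stroke→J2  (J3 needs exactly one f-in)
#0 stroke→J1  (closing 1-jn rule on J2)
#2 stroke→I1  (prefer integral on I1)
#4 stroke→J1  (J1: bond 2 brought flow, rest push out)

β0 stroke→J1
β1 stroke→J2
β2 stroke→I1
β3 stroke→J3
β4 stroke→J1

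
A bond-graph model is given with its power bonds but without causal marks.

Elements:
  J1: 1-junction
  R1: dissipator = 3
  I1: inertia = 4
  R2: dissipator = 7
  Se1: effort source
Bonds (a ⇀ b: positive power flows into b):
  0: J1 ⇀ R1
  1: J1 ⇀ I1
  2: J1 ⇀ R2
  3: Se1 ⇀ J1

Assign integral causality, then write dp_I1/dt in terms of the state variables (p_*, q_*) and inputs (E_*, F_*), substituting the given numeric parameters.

#3 |J1  (Se1 fixes effort; stroke away)
#1 |I1  (I1 integral (f out))
#0 |J1  (common-f at J1 fixed by 1)
#2 |J1  (1-jn J1 has f-setter on 1)

dp_I1/dt = E_Se1 - 5*p_I1/2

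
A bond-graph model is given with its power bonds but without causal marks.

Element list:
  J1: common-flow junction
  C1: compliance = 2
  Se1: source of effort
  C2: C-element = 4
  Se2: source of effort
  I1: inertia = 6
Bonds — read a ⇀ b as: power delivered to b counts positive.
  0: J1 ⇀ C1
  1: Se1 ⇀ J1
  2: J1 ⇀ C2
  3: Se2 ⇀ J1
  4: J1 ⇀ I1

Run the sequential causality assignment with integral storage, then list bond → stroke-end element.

b0 →J1
b1 →J1
b2 →J1
b3 →J1
b4 →I1

b1 |J1  (Se1 fixes effort; stroke away)
b3 |J1  (Se2 (Se) sets effort on bond)
b0 |J1  (prefer integral on C1)
b2 |J1  (C2 outputs effort q/C2)
b4 |I1  (J1: last free bond brings flow in)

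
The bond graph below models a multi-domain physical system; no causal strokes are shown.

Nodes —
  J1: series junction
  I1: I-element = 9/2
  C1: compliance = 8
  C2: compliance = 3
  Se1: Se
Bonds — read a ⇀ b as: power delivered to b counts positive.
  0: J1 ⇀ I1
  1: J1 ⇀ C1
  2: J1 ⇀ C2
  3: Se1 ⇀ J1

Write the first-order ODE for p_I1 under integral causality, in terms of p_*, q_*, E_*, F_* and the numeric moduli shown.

dp_I1/dt = E_Se1 - q_C1/8 - q_C2/3

β3 stroke at J1  (Se1 fixes effort; stroke away)
β0 stroke at I1  (I1 integral (f out))
β1 stroke at J1  (J1 flow already set via bond 0)
β2 stroke at J1  (common-f at J1 fixed by 0)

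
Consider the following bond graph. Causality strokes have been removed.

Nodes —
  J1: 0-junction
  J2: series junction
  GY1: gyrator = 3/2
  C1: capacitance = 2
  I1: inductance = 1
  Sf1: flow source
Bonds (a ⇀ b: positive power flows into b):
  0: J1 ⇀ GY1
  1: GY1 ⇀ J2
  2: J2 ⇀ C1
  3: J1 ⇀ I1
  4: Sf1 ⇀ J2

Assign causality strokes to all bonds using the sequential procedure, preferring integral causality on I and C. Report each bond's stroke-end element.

b0 stroke→J1
b1 stroke→J2
b2 stroke→J2
b3 stroke→I1
b4 stroke→Sf1

#4 stroke at Sf1  (source Sf1 imposes f)
#1 stroke at J2  (J2: bond 4 brought flow, rest push out)
#2 stroke at J2  (J2: bond 4 brought flow, rest push out)
#0 stroke at J1  (GY1 both-in/both-out from 1)
#3 stroke at I1  (J1 effort already set via bond 0)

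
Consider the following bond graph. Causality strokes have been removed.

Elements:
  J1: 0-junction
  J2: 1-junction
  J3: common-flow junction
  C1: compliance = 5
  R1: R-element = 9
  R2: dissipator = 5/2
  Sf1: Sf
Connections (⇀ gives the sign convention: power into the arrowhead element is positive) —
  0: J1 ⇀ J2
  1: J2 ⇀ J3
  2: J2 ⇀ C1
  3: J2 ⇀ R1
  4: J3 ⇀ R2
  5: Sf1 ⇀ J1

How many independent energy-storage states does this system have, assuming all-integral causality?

b5 stroke at Sf1  (Sf1 (Sf) sets flow on bond)
b0 stroke at J1  (J1: last free bond brings effort in)
b1 stroke at J2  (common-f at J2 fixed by 0)
b2 stroke at J2  (J2 flow already set via bond 0)
b3 stroke at J2  (common-f at J2 fixed by 0)
b4 stroke at J3  (J3 flow already set via bond 1)

1  (C1 all integral)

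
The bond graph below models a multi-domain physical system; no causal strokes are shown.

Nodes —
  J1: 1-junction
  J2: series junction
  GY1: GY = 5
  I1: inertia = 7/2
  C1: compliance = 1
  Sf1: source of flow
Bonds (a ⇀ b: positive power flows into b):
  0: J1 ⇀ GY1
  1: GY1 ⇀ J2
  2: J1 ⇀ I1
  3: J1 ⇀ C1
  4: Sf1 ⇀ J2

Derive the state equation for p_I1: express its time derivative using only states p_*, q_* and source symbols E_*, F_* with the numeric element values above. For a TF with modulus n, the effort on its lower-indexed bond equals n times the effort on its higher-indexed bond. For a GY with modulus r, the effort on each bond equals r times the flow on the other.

dp_I1/dt = -5*F_Sf1 - q_C1

b4 →Sf1  (Sf1 fixes flow; stroke at Sf1)
b1 →J2  (1-jn J2 has f-setter on 4)
b0 →J1  (through GY1, causality inverts; strokes same side of GY1)
b2 →I1  (I1 outputs flow p/I1)
b3 →J1  (1-jn J1 has f-setter on 2)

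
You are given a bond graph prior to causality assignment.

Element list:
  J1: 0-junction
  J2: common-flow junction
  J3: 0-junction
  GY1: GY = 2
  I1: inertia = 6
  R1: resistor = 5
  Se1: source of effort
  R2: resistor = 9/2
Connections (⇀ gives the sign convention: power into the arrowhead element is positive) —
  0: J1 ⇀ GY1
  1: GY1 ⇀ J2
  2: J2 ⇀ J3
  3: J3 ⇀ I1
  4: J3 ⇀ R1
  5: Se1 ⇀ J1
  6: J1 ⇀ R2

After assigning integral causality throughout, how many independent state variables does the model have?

#5 stroke at J1  (source Se1 imposes e)
#0 stroke at GY1  (J1 effort already set via bond 5)
#6 stroke at R2  (0-jn J1 has e-setter on 5)
#1 stroke at GY1  (GY1 both-in/both-out from 0)
#2 stroke at J2  (common-f at J2 fixed by 1)
#3 stroke at I1  (prefer integral on I1)
#4 stroke at J3  (only one effort-in slot at J3)

1  (I1 all integral)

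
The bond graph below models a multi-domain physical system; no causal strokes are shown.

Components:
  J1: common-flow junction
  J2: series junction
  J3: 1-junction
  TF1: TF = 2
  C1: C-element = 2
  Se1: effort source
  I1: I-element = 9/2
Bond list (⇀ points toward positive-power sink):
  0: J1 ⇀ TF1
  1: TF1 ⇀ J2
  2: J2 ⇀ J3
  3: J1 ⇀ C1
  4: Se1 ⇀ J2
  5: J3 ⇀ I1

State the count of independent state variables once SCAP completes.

b4 stroke→J2  (source Se1 imposes e)
b3 stroke→J1  (C1 integral (e out))
b0 stroke→TF1  (only one flow-in slot at J1)
b1 stroke→J2  (TF TF1: opposite of bond 0)
b2 stroke→J3  (only one flow-in slot at J2)
b5 stroke→I1  (only one flow-in slot at J3)

2  (C1, I1 all integral)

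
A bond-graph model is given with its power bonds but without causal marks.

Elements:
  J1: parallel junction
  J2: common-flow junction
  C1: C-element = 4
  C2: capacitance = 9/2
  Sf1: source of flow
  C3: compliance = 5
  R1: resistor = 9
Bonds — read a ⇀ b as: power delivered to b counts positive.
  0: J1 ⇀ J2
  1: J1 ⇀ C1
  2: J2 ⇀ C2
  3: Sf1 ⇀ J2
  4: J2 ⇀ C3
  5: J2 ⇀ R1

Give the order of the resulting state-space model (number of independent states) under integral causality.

3  (C1, C2, C3 all integral)

β3 →Sf1  (Sf1: flow source, stroke at near end)
β0 →J2  (J2 flow already set via bond 3)
β2 →J2  (J2: bond 3 brought flow, rest push out)
β4 →J2  (J2: bond 3 brought flow, rest push out)
β5 →J2  (J2 flow already set via bond 3)
β1 →J1  (J1 needs exactly one e-in)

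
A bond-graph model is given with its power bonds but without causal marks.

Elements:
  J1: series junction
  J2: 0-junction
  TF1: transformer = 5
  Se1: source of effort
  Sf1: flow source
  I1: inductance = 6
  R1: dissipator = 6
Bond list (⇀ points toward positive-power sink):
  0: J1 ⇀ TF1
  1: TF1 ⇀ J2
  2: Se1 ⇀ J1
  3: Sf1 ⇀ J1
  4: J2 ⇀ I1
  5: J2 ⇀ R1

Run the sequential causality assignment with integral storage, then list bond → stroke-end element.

b2 →J1  (Se1: effort source, stroke at far end)
b3 →Sf1  (Sf1 (Sf) sets flow on bond)
b0 →J1  (J1 flow already set via bond 3)
b1 →TF1  (TF1: transformer flips bond 0)
b4 →I1  (prefer integral on I1)
b5 →J2  (J2: last free bond brings effort in)

b0 →J1
b1 →TF1
b2 →J1
b3 →Sf1
b4 →I1
b5 →J2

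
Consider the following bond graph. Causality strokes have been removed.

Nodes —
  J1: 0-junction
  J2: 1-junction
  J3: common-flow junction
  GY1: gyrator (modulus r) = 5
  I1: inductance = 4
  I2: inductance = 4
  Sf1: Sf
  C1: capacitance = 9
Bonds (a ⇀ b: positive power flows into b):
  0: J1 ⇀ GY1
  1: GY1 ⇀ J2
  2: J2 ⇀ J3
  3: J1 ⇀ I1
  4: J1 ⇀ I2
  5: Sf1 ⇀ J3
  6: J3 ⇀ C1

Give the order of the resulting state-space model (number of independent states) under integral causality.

#5 →Sf1  (Sf1 (Sf) sets flow on bond)
#2 →J3  (common-f at J3 fixed by 5)
#6 →J3  (1-jn J3 has f-setter on 5)
#1 →J2  (J2 flow already set via bond 2)
#0 →J1  (GY1: gyrator matches bond 1)
#3 →I1  (J1: bond 0 brought effort, rest push out)
#4 →I2  (J1: bond 0 brought effort, rest push out)

3  (C1, I1, I2 all integral)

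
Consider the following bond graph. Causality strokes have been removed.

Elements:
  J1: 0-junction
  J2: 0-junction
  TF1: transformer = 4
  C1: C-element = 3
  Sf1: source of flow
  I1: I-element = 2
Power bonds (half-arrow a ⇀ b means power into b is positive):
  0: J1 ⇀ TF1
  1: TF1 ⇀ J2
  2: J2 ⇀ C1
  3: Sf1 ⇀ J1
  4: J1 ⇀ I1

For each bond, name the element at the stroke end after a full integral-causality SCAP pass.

bond 3 |Sf1  (Sf1 fixes flow; stroke at Sf1)
bond 2 |J2  (C1 outputs effort q/C1)
bond 1 |TF1  (common-e at J2 fixed by 2)
bond 0 |J1  (TF1 one-in-one-out from 1)
bond 4 |I1  (J1 effort already set via bond 0)

b0 →J1
b1 →TF1
b2 →J2
b3 →Sf1
b4 →I1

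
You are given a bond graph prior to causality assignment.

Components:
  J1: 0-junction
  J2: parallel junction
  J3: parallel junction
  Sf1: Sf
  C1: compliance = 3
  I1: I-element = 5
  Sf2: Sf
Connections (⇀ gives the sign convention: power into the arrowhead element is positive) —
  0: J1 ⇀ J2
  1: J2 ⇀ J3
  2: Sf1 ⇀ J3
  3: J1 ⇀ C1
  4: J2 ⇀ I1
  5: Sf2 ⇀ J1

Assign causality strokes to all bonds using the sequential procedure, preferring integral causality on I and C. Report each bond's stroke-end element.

#2 stroke at Sf1  (Sf1: flow source, stroke at near end)
#5 stroke at Sf2  (Sf2 fixes flow; stroke at Sf2)
#1 stroke at J3  (closing 0-jn rule on J3)
#3 stroke at J1  (C1: C, integral causality)
#0 stroke at J2  (common-e at J1 fixed by 3)
#4 stroke at I1  (common-e at J2 fixed by 0)

b0 |J2
b1 |J3
b2 |Sf1
b3 |J1
b4 |I1
b5 |Sf2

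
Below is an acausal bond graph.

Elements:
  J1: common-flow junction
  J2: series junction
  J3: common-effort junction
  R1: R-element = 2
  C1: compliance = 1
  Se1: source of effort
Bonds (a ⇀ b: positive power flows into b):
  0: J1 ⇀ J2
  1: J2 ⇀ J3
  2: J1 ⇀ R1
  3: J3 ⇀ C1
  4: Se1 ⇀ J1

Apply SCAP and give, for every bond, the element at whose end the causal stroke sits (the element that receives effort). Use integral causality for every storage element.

#0 |J1
#1 |J2
#2 |R1
#3 |J3
#4 |J1

β4 stroke→J1  (Se1 fixes effort; stroke away)
β3 stroke→J3  (prefer integral on C1)
β1 stroke→J2  (J3 effort already set via bond 3)
β0 stroke→J1  (J2: last free bond brings flow in)
β2 stroke→R1  (closing 1-jn rule on J1)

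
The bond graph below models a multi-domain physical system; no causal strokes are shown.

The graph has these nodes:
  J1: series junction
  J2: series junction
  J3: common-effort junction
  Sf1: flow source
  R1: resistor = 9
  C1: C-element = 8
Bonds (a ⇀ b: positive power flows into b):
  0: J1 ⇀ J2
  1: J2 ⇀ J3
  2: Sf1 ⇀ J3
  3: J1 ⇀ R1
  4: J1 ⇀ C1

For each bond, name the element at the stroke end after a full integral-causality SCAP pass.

#2 |Sf1  (Sf1 (Sf) sets flow on bond)
#1 |J3  (only one effort-in slot at J3)
#0 |J2  (J2: bond 1 brought flow, rest push out)
#3 |J1  (J1 flow already set via bond 0)
#4 |J1  (common-f at J1 fixed by 0)

bond 0 →J2
bond 1 →J3
bond 2 →Sf1
bond 3 →J1
bond 4 →J1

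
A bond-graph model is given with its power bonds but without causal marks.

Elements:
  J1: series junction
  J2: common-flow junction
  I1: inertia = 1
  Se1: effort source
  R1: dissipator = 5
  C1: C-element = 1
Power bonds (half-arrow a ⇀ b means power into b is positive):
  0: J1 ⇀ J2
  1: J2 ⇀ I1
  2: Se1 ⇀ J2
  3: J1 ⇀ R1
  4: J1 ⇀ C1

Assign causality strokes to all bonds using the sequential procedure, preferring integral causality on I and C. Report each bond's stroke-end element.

bond 0 stroke→J2
bond 1 stroke→I1
bond 2 stroke→J2
bond 3 stroke→J1
bond 4 stroke→J1

b2 →J2  (Se1: effort source, stroke at far end)
b1 →I1  (prefer integral on I1)
b0 →J2  (common-f at J2 fixed by 1)
b3 →J1  (1-jn J1 has f-setter on 0)
b4 →J1  (J1 flow already set via bond 0)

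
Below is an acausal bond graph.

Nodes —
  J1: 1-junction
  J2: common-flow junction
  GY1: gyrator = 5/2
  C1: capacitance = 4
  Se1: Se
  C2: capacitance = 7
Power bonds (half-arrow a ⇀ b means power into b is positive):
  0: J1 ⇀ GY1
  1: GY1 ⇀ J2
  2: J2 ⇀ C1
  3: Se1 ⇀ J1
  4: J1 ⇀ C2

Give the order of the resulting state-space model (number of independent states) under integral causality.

β3 stroke at J1  (source Se1 imposes e)
β2 stroke at J2  (C1 outputs effort q/C1)
β1 stroke at GY1  (J2 needs exactly one f-in)
β0 stroke at GY1  (GY1 both-in/both-out from 1)
β4 stroke at J1  (common-f at J1 fixed by 0)

2  (C1, C2 all integral)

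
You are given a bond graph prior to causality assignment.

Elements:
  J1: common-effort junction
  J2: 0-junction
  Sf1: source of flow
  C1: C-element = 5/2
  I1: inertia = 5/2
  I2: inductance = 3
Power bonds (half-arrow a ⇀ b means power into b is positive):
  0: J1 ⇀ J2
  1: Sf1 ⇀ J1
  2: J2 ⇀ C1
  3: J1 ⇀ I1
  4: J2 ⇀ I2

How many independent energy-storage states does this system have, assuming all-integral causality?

3  (C1, I1, I2 all integral)

bond 1 stroke→Sf1  (source Sf1 imposes f)
bond 2 stroke→J2  (C1: C, integral causality)
bond 0 stroke→J1  (J2: bond 2 brought effort, rest push out)
bond 4 stroke→I2  (common-e at J2 fixed by 2)
bond 3 stroke→I1  (J1: bond 0 brought effort, rest push out)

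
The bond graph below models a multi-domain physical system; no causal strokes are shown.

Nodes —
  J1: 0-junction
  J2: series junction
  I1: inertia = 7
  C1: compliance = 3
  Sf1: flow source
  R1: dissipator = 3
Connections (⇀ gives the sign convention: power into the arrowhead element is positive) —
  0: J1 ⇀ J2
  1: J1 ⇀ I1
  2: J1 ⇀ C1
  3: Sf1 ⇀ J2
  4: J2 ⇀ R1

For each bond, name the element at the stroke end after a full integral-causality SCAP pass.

β0 stroke→J2
β1 stroke→I1
β2 stroke→J1
β3 stroke→Sf1
β4 stroke→J2

bond 3 stroke at Sf1  (Sf1: flow source, stroke at near end)
bond 0 stroke at J2  (J2: bond 3 brought flow, rest push out)
bond 4 stroke at J2  (common-f at J2 fixed by 3)
bond 1 stroke at I1  (prefer integral on I1)
bond 2 stroke at J1  (J1 needs exactly one e-in)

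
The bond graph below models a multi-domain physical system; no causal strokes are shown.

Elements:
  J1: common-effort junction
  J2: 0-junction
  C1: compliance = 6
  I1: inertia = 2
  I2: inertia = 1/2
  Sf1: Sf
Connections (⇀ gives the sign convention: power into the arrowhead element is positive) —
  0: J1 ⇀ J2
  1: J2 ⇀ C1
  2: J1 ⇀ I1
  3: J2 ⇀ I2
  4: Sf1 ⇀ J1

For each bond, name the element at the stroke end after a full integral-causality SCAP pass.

β4 stroke at Sf1  (Sf1 (Sf) sets flow on bond)
β1 stroke at J2  (C1 outputs effort q/C1)
β0 stroke at J1  (J2 effort already set via bond 1)
β3 stroke at I2  (0-jn J2 has e-setter on 1)
β2 stroke at I1  (J1: bond 0 brought effort, rest push out)

#0 |J1
#1 |J2
#2 |I1
#3 |I2
#4 |Sf1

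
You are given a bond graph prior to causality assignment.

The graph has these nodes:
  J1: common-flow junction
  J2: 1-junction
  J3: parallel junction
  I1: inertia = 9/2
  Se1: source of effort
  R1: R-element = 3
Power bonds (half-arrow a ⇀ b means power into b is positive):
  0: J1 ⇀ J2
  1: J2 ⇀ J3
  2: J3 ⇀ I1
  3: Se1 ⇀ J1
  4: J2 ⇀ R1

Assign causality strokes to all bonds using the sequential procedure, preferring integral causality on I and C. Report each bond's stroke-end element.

bond 3 →J1  (source Se1 imposes e)
bond 0 →J2  (J1: last free bond brings flow in)
bond 2 →I1  (I1: I, integral causality)
bond 1 →J3  (J3 needs exactly one e-in)
bond 4 →J2  (J2 flow already set via bond 1)

β0 →J2
β1 →J3
β2 →I1
β3 →J1
β4 →J2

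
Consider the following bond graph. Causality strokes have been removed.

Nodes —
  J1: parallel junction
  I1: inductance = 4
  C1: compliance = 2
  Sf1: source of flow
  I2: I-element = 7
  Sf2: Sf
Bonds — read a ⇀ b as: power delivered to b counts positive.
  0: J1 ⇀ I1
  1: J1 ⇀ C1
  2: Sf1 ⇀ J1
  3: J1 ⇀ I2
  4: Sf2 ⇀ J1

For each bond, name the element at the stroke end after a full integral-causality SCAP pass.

bond 2 stroke→Sf1  (Sf1: flow source, stroke at near end)
bond 4 stroke→Sf2  (Sf2 (Sf) sets flow on bond)
bond 0 stroke→I1  (I1: I, integral causality)
bond 1 stroke→J1  (prefer integral on C1)
bond 3 stroke→I2  (J1 effort already set via bond 1)

b0 stroke at I1
b1 stroke at J1
b2 stroke at Sf1
b3 stroke at I2
b4 stroke at Sf2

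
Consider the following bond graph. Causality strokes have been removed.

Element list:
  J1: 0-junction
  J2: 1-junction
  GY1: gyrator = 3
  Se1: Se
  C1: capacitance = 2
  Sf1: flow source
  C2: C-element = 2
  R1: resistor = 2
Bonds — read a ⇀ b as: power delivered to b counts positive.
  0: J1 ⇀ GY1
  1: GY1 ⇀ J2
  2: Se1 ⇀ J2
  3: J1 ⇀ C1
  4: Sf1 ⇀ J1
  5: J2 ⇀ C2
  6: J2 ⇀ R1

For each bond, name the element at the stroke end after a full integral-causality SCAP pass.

#2 stroke→J2  (Se1 (Se) sets effort on bond)
#4 stroke→Sf1  (source Sf1 imposes f)
#3 stroke→J1  (C1 outputs effort q/C1)
#0 stroke→GY1  (J1: bond 3 brought effort, rest push out)
#1 stroke→GY1  (GY1 both-in/both-out from 0)
#5 stroke→J2  (common-f at J2 fixed by 1)
#6 stroke→J2  (common-f at J2 fixed by 1)

#0 |GY1
#1 |GY1
#2 |J2
#3 |J1
#4 |Sf1
#5 |J2
#6 |J2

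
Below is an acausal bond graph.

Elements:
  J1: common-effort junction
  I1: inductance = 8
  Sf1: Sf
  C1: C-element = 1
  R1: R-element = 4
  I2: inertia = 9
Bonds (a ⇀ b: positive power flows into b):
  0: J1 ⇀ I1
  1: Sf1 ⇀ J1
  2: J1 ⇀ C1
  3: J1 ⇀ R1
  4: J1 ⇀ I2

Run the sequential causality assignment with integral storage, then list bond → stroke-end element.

bond 1 |Sf1  (Sf1 fixes flow; stroke at Sf1)
bond 0 |I1  (I1 outputs flow p/I1)
bond 2 |J1  (C1 outputs effort q/C1)
bond 3 |R1  (common-e at J1 fixed by 2)
bond 4 |I2  (common-e at J1 fixed by 2)

b0 stroke at I1
b1 stroke at Sf1
b2 stroke at J1
b3 stroke at R1
b4 stroke at I2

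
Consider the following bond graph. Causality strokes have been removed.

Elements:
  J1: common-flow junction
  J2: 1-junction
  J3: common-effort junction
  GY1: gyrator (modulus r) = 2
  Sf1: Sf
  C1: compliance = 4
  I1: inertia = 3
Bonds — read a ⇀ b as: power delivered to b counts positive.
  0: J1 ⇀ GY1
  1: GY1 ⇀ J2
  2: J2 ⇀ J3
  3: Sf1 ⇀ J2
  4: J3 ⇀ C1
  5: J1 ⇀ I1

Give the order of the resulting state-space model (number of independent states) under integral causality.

bond 3 stroke→Sf1  (Sf1 fixes flow; stroke at Sf1)
bond 1 stroke→J2  (common-f at J2 fixed by 3)
bond 2 stroke→J2  (J2: bond 3 brought flow, rest push out)
bond 4 stroke→J3  (closing 0-jn rule on J3)
bond 0 stroke→J1  (through GY1, causality inverts; strokes same side of GY1)
bond 5 stroke→I1  (J1 needs exactly one f-in)

2  (C1, I1 all integral)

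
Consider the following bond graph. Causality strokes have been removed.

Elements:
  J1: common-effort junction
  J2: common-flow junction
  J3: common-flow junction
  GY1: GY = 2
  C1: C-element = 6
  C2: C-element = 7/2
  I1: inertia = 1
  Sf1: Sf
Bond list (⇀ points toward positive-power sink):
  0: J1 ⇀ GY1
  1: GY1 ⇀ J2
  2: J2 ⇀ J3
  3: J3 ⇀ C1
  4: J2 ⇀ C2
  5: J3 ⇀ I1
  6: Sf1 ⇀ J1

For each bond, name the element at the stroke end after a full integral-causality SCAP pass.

#0 |J1
#1 |J2
#2 |J3
#3 |J3
#4 |J2
#5 |I1
#6 |Sf1

bond 6 →Sf1  (Sf1 fixes flow; stroke at Sf1)
bond 0 →J1  (closing 0-jn rule on J1)
bond 1 →J2  (GY1 both-in/both-out from 0)
bond 3 →J3  (prefer integral on C1)
bond 4 →J2  (C2: C, integral causality)
bond 2 →J3  (J2 needs exactly one f-in)
bond 5 →I1  (only one flow-in slot at J3)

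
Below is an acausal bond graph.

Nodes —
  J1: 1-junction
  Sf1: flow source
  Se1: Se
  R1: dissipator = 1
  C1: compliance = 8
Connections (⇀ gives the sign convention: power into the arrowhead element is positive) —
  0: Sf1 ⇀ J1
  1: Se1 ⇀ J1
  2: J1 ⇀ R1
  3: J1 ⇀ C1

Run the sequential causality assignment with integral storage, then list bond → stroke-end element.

bond 0 |Sf1
bond 1 |J1
bond 2 |J1
bond 3 |J1

#0 |Sf1  (source Sf1 imposes f)
#1 |J1  (Se1: effort source, stroke at far end)
#2 |J1  (J1: bond 0 brought flow, rest push out)
#3 |J1  (J1 flow already set via bond 0)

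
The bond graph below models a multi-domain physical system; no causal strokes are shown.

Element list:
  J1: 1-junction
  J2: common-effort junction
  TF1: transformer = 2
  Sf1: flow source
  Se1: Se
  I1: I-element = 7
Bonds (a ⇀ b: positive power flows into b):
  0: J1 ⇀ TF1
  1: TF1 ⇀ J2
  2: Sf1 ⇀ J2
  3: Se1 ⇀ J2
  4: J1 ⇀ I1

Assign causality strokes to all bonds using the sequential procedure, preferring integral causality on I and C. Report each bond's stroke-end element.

bond 0 →J1
bond 1 →TF1
bond 2 →Sf1
bond 3 →J2
bond 4 →I1

b2 stroke at Sf1  (Sf1: flow source, stroke at near end)
b3 stroke at J2  (Se1: effort source, stroke at far end)
b1 stroke at TF1  (0-jn J2 has e-setter on 3)
b0 stroke at J1  (TF1 one-in-one-out from 1)
b4 stroke at I1  (J1: last free bond brings flow in)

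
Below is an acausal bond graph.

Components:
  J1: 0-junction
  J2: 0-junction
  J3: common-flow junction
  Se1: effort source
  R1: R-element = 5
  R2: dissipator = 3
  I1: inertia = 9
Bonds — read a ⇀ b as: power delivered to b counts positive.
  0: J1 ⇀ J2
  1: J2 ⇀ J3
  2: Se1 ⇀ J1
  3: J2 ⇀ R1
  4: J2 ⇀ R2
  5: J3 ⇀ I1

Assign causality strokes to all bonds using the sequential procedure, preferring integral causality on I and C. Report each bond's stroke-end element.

β0 →J2
β1 →J3
β2 →J1
β3 →R1
β4 →R2
β5 →I1

β2 →J1  (source Se1 imposes e)
β0 →J2  (J1: bond 2 brought effort, rest push out)
β1 →J3  (J2: bond 0 brought effort, rest push out)
β3 →R1  (J2: bond 0 brought effort, rest push out)
β4 →R2  (J2: bond 0 brought effort, rest push out)
β5 →I1  (J3: last free bond brings flow in)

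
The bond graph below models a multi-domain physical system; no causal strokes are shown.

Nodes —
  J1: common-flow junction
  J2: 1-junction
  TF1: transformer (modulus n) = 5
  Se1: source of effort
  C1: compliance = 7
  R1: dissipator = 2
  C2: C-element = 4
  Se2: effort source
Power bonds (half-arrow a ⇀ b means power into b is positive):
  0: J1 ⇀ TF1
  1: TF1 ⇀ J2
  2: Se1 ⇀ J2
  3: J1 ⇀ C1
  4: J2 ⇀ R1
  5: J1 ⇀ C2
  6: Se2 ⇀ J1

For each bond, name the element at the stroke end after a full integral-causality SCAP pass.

β0 →TF1
β1 →J2
β2 →J2
β3 →J1
β4 →R1
β5 →J1
β6 →J1

b2 →J2  (Se1 (Se) sets effort on bond)
b6 →J1  (Se2 (Se) sets effort on bond)
b3 →J1  (C1: C, integral causality)
b5 →J1  (prefer integral on C2)
b0 →TF1  (closing 1-jn rule on J1)
b1 →J2  (through TF1, causality passes straight; one stroke at TF1)
b4 →R1  (J2: last free bond brings flow in)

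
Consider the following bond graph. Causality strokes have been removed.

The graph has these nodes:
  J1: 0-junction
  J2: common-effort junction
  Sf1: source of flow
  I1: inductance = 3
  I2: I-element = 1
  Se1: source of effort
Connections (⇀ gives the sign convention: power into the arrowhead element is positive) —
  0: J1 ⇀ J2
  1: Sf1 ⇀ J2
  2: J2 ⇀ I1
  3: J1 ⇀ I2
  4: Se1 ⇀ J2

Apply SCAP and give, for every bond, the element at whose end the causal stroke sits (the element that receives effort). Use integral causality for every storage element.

β1 |Sf1  (source Sf1 imposes f)
β4 |J2  (source Se1 imposes e)
β0 |J1  (J2: bond 4 brought effort, rest push out)
β2 |I1  (J2 effort already set via bond 4)
β3 |I2  (J1: bond 0 brought effort, rest push out)

b0 stroke at J1
b1 stroke at Sf1
b2 stroke at I1
b3 stroke at I2
b4 stroke at J2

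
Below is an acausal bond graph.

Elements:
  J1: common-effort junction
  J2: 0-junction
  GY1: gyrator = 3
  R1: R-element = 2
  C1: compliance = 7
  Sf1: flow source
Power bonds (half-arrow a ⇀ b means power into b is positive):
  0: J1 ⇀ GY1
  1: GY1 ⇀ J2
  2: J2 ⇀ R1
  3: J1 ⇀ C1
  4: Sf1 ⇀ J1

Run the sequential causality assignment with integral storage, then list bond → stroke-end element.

b0 stroke at GY1
b1 stroke at GY1
b2 stroke at J2
b3 stroke at J1
b4 stroke at Sf1

b4 |Sf1  (Sf1 (Sf) sets flow on bond)
b3 |J1  (C1 integral (e out))
b0 |GY1  (0-jn J1 has e-setter on 3)
b1 |GY1  (GY GY1: same side as bond 0)
b2 |J2  (J2 needs exactly one e-in)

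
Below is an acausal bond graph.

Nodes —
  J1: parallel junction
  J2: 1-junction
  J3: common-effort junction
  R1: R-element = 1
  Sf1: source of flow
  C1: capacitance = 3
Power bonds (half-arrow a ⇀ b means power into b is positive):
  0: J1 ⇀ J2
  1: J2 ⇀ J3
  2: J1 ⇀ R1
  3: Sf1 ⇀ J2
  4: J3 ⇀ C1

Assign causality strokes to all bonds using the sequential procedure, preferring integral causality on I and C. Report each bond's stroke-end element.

#3 →Sf1  (Sf1: flow source, stroke at near end)
#0 →J2  (1-jn J2 has f-setter on 3)
#1 →J2  (J2 flow already set via bond 3)
#4 →J3  (closing 0-jn rule on J3)
#2 →J1  (only one effort-in slot at J1)

#0 |J2
#1 |J2
#2 |J1
#3 |Sf1
#4 |J3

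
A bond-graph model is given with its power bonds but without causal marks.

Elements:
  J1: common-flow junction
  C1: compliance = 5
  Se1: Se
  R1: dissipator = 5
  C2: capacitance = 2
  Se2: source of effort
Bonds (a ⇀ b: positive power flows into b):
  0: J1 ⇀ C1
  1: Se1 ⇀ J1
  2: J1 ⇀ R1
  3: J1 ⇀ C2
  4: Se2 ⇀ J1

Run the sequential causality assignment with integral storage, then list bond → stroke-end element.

bond 0 |J1
bond 1 |J1
bond 2 |R1
bond 3 |J1
bond 4 |J1

#1 stroke at J1  (Se1: effort source, stroke at far end)
#4 stroke at J1  (Se2 (Se) sets effort on bond)
#0 stroke at J1  (C1: C, integral causality)
#3 stroke at J1  (C2 integral (e out))
#2 stroke at R1  (closing 1-jn rule on J1)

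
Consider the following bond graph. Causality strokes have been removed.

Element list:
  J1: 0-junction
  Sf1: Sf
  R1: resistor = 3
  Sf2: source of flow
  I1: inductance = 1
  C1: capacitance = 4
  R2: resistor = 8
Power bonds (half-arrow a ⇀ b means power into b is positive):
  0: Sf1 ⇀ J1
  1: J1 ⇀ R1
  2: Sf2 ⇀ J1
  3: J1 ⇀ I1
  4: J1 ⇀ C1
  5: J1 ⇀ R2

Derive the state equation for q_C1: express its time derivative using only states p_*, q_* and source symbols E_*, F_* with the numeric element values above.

b0 |Sf1  (Sf1 (Sf) sets flow on bond)
b2 |Sf2  (Sf2 (Sf) sets flow on bond)
b3 |I1  (I1 outputs flow p/I1)
b4 |J1  (C1 outputs effort q/C1)
b1 |R1  (0-jn J1 has e-setter on 4)
b5 |R2  (J1 effort already set via bond 4)

dq_C1/dt = F_Sf1 + F_Sf2 - p_I1 - 11*q_C1/96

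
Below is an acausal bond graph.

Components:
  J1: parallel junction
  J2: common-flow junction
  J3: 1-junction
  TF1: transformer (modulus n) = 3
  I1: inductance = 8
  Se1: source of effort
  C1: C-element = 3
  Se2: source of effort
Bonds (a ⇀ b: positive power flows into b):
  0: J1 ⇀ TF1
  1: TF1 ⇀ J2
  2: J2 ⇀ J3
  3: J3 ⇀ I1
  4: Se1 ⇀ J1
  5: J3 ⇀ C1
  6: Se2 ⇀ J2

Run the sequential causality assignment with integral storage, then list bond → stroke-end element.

#4 →J1  (Se1: effort source, stroke at far end)
#6 →J2  (Se2 fixes effort; stroke away)
#0 →TF1  (J1: bond 4 brought effort, rest push out)
#1 →J2  (TF TF1: opposite of bond 0)
#2 →J3  (closing 1-jn rule on J2)
#3 →I1  (I1 outputs flow p/I1)
#5 →J3  (J3 flow already set via bond 3)

bond 0 |TF1
bond 1 |J2
bond 2 |J3
bond 3 |I1
bond 4 |J1
bond 5 |J3
bond 6 |J2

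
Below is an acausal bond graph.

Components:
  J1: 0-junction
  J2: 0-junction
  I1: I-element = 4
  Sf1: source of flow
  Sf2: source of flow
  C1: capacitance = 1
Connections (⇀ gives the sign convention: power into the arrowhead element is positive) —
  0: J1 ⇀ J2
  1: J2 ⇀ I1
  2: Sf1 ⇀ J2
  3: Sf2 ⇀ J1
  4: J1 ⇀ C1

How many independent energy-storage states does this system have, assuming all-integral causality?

b2 →Sf1  (source Sf1 imposes f)
b3 →Sf2  (Sf2 (Sf) sets flow on bond)
b1 →I1  (I1 integral (f out))
b0 →J2  (only one effort-in slot at J2)
b4 →J1  (closing 0-jn rule on J1)

2  (C1, I1 all integral)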